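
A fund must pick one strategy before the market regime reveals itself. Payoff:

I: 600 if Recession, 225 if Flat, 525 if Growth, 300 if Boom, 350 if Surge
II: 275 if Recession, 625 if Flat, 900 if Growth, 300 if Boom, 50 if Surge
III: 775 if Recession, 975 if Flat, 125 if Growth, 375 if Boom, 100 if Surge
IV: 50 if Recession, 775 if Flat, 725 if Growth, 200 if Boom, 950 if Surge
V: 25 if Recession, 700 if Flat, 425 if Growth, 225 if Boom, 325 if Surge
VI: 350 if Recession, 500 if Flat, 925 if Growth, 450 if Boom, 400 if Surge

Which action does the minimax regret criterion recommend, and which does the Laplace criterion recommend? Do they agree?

minimax regret → VI; laplace → IV (disagree)

Column bests: Recession=775, Flat=975, Growth=925, Boom=450, Surge=950.
I regrets: 175, 750, 400, 150, 600 → max 750
II regrets: 500, 350, 25, 150, 900 → max 900
III regrets: 0, 0, 800, 75, 850 → max 850
IV regrets: 725, 200, 200, 250, 0 → max 725
V regrets: 750, 275, 500, 225, 625 → max 750
VI regrets: 425, 475, 0, 0, 550 → max 550
Smallest max regret = 550 → VI.
Row averages: I=400, II=430, III=470, IV=540, V=340, VI=525
Highest average = 540 → IV.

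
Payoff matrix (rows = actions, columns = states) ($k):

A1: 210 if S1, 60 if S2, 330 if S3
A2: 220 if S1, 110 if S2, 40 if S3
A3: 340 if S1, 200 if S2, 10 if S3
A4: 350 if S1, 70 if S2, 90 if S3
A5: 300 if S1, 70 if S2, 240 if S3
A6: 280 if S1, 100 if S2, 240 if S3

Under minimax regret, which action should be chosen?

Column bests: S1=350, S2=200, S3=330.
A1 regrets: 140, 140, 0 → max 140
A2 regrets: 130, 90, 290 → max 290
A3 regrets: 10, 0, 320 → max 320
A4 regrets: 0, 130, 240 → max 240
A5 regrets: 50, 130, 90 → max 130
A6 regrets: 70, 100, 90 → max 100
Smallest max regret = 100 → A6.

A6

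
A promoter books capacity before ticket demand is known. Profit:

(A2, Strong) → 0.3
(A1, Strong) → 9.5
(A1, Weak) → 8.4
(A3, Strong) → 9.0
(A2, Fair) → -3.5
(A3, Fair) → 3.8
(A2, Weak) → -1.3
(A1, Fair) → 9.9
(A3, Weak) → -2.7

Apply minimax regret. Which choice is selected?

A1

Column bests: Weak=8.4, Fair=9.9, Strong=9.5.
A1 regrets: 0.0, 0.0, 0.0 → max 0.0
A2 regrets: 9.7, 13.4, 9.2 → max 13.4
A3 regrets: 11.1, 6.1, 0.5 → max 11.1
Smallest max regret = 0.0 → A1.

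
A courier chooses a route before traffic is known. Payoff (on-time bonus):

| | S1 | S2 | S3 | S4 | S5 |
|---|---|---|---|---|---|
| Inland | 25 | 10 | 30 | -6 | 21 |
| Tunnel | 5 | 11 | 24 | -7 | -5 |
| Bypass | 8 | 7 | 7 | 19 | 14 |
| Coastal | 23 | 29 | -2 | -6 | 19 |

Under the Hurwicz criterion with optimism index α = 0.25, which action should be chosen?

Bypass

Inland: 0.25·30 + 0.75·(-6) = 3
Tunnel: 0.25·24 + 0.75·(-7) = 0.75
Bypass: 0.25·19 + 0.75·7 = 10
Coastal: 0.25·29 + 0.75·(-6) = 2.75
Highest Hurwicz score = 10 → Bypass.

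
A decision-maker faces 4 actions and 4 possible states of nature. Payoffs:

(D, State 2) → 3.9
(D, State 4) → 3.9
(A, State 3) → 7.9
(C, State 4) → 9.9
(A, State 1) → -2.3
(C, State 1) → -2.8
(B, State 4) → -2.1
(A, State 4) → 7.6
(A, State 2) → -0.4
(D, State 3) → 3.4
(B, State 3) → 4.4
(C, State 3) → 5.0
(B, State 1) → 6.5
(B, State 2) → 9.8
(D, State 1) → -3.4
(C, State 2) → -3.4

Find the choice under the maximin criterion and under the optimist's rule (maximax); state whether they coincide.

Row minima: A=-2.3, B=-2.1, C=-3.4, D=-3.4
Best worst-case = -2.1 → B.
Row maxima: A=7.9, B=9.8, C=9.9, D=3.9
Best best-case = 9.9 → C.

maximin → B; maximax → C (disagree)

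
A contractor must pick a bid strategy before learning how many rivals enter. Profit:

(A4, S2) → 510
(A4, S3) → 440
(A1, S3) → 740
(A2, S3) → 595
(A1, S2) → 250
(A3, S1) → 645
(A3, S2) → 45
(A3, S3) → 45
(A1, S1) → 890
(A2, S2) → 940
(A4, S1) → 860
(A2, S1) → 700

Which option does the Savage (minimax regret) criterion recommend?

Column bests: S1=890, S2=940, S3=740.
A1 regrets: 0, 690, 0 → max 690
A2 regrets: 190, 0, 145 → max 190
A3 regrets: 245, 895, 695 → max 895
A4 regrets: 30, 430, 300 → max 430
Smallest max regret = 190 → A2.

A2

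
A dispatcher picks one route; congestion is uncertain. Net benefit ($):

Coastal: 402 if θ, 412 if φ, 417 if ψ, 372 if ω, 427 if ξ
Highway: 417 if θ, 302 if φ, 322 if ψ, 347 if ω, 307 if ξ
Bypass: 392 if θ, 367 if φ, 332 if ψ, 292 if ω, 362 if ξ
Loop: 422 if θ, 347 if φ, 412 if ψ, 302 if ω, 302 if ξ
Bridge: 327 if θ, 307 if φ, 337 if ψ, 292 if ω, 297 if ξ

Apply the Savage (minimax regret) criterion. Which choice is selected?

Column bests: θ=422, φ=412, ψ=417, ω=372, ξ=427.
Coastal regrets: 20, 0, 0, 0, 0 → max 20
Highway regrets: 5, 110, 95, 25, 120 → max 120
Bypass regrets: 30, 45, 85, 80, 65 → max 85
Loop regrets: 0, 65, 5, 70, 125 → max 125
Bridge regrets: 95, 105, 80, 80, 130 → max 130
Smallest max regret = 20 → Coastal.

Coastal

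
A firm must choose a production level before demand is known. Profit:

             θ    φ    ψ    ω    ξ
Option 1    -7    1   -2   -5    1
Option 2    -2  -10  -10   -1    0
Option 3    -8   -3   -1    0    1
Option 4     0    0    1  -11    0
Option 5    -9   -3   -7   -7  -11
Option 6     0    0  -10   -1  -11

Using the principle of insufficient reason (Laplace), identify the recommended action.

Row averages: Option 1=-2.4, Option 2=-4.6, Option 3=-2.2, Option 4=-2, Option 5=-7.4, Option 6=-4.4
Highest average = -2 → Option 4.

Option 4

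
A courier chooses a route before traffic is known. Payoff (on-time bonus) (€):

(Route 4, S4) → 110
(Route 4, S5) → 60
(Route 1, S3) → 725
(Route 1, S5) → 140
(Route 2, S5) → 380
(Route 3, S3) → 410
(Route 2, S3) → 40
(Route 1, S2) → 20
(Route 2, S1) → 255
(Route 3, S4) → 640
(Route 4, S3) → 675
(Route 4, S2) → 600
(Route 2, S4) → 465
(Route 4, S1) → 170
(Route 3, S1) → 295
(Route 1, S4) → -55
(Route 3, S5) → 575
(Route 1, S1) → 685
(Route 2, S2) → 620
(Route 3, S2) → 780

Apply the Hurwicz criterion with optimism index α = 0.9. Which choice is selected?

Route 1: 0.9·725 + 0.1·(-55) = 647
Route 2: 0.9·620 + 0.1·40 = 562
Route 3: 0.9·780 + 0.1·295 = 731.5
Route 4: 0.9·675 + 0.1·60 = 613.5
Highest Hurwicz score = 731.5 → Route 3.

Route 3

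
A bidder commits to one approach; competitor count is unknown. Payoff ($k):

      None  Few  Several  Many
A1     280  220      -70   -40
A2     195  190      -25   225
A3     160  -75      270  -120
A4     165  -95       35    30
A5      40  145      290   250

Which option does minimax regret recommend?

Column bests: None=280, Few=220, Several=290, Many=250.
A1 regrets: 0, 0, 360, 290 → max 360
A2 regrets: 85, 30, 315, 25 → max 315
A3 regrets: 120, 295, 20, 370 → max 370
A4 regrets: 115, 315, 255, 220 → max 315
A5 regrets: 240, 75, 0, 0 → max 240
Smallest max regret = 240 → A5.

A5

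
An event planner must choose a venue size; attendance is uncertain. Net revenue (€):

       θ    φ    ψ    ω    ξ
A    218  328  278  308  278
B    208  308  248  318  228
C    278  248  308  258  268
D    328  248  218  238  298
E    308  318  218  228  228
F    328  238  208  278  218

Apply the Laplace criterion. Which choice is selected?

Row averages: A=282, B=262, C=272, D=266, E=260, F=254
Highest average = 282 → A.

A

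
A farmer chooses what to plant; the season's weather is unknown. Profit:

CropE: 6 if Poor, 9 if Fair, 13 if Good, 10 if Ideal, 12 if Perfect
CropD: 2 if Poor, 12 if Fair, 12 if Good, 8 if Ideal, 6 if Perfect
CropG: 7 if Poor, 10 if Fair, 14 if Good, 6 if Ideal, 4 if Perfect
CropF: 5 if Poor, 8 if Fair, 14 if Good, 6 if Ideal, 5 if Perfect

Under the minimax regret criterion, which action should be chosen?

Column bests: Poor=7, Fair=12, Good=14, Ideal=10, Perfect=12.
CropE regrets: 1, 3, 1, 0, 0 → max 3
CropD regrets: 5, 0, 2, 2, 6 → max 6
CropG regrets: 0, 2, 0, 4, 8 → max 8
CropF regrets: 2, 4, 0, 4, 7 → max 7
Smallest max regret = 3 → CropE.

CropE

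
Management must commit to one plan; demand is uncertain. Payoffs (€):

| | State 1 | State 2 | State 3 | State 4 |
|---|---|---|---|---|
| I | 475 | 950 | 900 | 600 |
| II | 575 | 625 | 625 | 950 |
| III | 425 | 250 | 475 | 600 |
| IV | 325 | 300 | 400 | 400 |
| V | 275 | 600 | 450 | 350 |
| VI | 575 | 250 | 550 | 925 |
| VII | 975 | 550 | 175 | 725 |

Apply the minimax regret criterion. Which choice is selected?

Column bests: State 1=975, State 2=950, State 3=900, State 4=950.
I regrets: 500, 0, 0, 350 → max 500
II regrets: 400, 325, 275, 0 → max 400
III regrets: 550, 700, 425, 350 → max 700
IV regrets: 650, 650, 500, 550 → max 650
V regrets: 700, 350, 450, 600 → max 700
VI regrets: 400, 700, 350, 25 → max 700
VII regrets: 0, 400, 725, 225 → max 725
Smallest max regret = 400 → II.

II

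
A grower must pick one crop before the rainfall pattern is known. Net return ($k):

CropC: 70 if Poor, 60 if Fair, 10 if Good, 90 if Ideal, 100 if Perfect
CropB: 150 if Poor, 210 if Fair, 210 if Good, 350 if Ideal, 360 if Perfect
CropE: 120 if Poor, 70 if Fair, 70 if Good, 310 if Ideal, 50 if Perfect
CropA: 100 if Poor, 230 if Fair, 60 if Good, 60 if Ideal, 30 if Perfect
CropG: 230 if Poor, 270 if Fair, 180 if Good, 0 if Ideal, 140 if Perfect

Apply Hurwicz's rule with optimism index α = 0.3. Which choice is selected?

CropC: 0.3·100 + 0.7·10 = 37
CropB: 0.3·360 + 0.7·150 = 213
CropE: 0.3·310 + 0.7·50 = 128
CropA: 0.3·230 + 0.7·30 = 90
CropG: 0.3·270 + 0.7·0 = 81
Highest Hurwicz score = 213 → CropB.

CropB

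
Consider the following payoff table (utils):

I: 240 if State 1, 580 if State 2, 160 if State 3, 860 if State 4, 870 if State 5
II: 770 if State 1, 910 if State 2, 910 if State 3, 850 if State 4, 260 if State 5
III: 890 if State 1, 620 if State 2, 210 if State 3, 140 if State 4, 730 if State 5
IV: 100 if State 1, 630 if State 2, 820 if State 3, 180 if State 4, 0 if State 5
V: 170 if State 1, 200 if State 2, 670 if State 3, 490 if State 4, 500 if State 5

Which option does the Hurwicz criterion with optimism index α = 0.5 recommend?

II

I: 0.5·870 + 0.5·160 = 515
II: 0.5·910 + 0.5·260 = 585
III: 0.5·890 + 0.5·140 = 515
IV: 0.5·820 + 0.5·0 = 410
V: 0.5·670 + 0.5·170 = 420
Highest Hurwicz score = 585 → II.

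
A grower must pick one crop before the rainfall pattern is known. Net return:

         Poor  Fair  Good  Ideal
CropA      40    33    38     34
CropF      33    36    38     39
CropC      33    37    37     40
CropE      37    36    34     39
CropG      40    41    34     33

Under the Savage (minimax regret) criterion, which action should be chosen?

CropE

Column bests: Poor=40, Fair=41, Good=38, Ideal=40.
CropA regrets: 0, 8, 0, 6 → max 8
CropF regrets: 7, 5, 0, 1 → max 7
CropC regrets: 7, 4, 1, 0 → max 7
CropE regrets: 3, 5, 4, 1 → max 5
CropG regrets: 0, 0, 4, 7 → max 7
Smallest max regret = 5 → CropE.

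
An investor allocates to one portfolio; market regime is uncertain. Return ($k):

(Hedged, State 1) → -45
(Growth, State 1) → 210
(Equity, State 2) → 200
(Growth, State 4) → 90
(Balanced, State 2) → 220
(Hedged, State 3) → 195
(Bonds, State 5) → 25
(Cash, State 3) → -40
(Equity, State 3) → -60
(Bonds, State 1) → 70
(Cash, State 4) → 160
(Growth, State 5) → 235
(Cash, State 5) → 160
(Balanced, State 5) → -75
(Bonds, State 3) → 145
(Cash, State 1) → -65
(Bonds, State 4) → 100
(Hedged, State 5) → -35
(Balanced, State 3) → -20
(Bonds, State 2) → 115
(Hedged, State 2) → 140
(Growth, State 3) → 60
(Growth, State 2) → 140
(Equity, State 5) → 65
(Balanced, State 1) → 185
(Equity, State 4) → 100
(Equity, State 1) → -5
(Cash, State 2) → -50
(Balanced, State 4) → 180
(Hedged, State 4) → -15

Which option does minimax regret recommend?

Column bests: State 1=210, State 2=220, State 3=195, State 4=180, State 5=235.
Cash regrets: 275, 270, 235, 20, 75 → max 275
Bonds regrets: 140, 105, 50, 80, 210 → max 210
Balanced regrets: 25, 0, 215, 0, 310 → max 310
Hedged regrets: 255, 80, 0, 195, 270 → max 270
Equity regrets: 215, 20, 255, 80, 170 → max 255
Growth regrets: 0, 80, 135, 90, 0 → max 135
Smallest max regret = 135 → Growth.

Growth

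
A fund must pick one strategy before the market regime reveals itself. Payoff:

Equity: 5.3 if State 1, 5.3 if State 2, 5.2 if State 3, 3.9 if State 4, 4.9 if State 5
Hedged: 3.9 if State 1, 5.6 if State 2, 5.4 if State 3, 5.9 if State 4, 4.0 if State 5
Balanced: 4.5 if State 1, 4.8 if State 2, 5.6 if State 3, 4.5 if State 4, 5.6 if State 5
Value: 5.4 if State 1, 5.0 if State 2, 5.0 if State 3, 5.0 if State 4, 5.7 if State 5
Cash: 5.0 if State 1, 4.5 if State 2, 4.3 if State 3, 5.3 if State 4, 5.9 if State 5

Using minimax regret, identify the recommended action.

Column bests: State 1=5.4, State 2=5.6, State 3=5.6, State 4=5.9, State 5=5.9.
Equity regrets: 0.1, 0.3, 0.4, 2.0, 1.0 → max 2.0
Hedged regrets: 1.5, 0.0, 0.2, 0.0, 1.9 → max 1.9
Balanced regrets: 0.9, 0.8, 0.0, 1.4, 0.3 → max 1.4
Value regrets: 0.0, 0.6, 0.6, 0.9, 0.2 → max 0.9
Cash regrets: 0.4, 1.1, 1.3, 0.6, 0.0 → max 1.3
Smallest max regret = 0.9 → Value.

Value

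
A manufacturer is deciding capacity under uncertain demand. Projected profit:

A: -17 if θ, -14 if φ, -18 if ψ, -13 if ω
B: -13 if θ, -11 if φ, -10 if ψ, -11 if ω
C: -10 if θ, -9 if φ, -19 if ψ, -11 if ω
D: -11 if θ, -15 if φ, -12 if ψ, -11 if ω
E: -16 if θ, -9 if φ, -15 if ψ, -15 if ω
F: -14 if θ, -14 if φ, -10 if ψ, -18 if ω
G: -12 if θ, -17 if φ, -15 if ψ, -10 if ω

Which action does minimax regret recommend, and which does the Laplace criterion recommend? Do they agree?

minimax regret → B; laplace → B (agree)

Column bests: θ=-10, φ=-9, ψ=-10, ω=-10.
A regrets: 7, 5, 8, 3 → max 8
B regrets: 3, 2, 0, 1 → max 3
C regrets: 0, 0, 9, 1 → max 9
D regrets: 1, 6, 2, 1 → max 6
E regrets: 6, 0, 5, 5 → max 6
F regrets: 4, 5, 0, 8 → max 8
G regrets: 2, 8, 5, 0 → max 8
Smallest max regret = 3 → B.
Row averages: A=-15.5, B=-11.25, C=-12.25, D=-12.25, E=-13.75, F=-14, G=-13.5
Highest average = -11.25 → B.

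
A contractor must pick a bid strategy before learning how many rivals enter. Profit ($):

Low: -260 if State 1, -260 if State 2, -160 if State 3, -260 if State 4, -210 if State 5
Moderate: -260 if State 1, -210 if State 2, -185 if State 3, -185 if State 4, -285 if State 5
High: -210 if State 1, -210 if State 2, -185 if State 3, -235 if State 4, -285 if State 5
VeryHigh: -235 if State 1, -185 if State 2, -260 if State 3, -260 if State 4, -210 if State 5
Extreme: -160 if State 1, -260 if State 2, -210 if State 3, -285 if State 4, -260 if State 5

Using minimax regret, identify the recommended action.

High

Column bests: State 1=-160, State 2=-185, State 3=-160, State 4=-185, State 5=-210.
Low regrets: 100, 75, 0, 75, 0 → max 100
Moderate regrets: 100, 25, 25, 0, 75 → max 100
High regrets: 50, 25, 25, 50, 75 → max 75
VeryHigh regrets: 75, 0, 100, 75, 0 → max 100
Extreme regrets: 0, 75, 50, 100, 50 → max 100
Smallest max regret = 75 → High.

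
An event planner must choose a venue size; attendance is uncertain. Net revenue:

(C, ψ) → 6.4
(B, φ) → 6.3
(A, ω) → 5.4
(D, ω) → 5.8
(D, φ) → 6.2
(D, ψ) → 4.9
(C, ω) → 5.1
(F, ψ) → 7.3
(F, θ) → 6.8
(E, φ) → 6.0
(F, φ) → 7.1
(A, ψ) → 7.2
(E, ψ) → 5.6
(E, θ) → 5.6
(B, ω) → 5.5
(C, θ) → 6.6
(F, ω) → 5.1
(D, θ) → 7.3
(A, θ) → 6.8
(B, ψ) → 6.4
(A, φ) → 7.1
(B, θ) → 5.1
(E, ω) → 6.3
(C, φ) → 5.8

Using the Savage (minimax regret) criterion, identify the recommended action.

Column bests: θ=7.3, φ=7.1, ψ=7.3, ω=6.3.
A regrets: 0.5, 0.0, 0.1, 0.9 → max 0.9
B regrets: 2.2, 0.8, 0.9, 0.8 → max 2.2
C regrets: 0.7, 1.3, 0.9, 1.2 → max 1.3
D regrets: 0.0, 0.9, 2.4, 0.5 → max 2.4
E regrets: 1.7, 1.1, 1.7, 0.0 → max 1.7
F regrets: 0.5, 0.0, 0.0, 1.2 → max 1.2
Smallest max regret = 0.9 → A.

A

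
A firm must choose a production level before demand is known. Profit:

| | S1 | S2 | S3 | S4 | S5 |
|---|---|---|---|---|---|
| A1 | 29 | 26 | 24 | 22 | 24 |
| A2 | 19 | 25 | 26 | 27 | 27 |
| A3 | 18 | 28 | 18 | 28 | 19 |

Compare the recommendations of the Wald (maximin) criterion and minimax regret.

Row minima: A1=22, A2=19, A3=18
Best worst-case = 22 → A1.
Column bests: S1=29, S2=28, S3=26, S4=28, S5=27.
A1 regrets: 0, 2, 2, 6, 3 → max 6
A2 regrets: 10, 3, 0, 1, 0 → max 10
A3 regrets: 11, 0, 8, 0, 8 → max 11
Smallest max regret = 6 → A1.

maximin → A1; minimax regret → A1 (agree)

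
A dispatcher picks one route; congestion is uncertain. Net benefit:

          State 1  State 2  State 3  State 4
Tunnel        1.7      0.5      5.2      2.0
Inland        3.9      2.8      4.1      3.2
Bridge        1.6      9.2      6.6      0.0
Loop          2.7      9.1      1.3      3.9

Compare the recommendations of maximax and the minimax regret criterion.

maximax → Bridge; minimax regret → Bridge (agree)

Row maxima: Tunnel=5.2, Inland=4.1, Bridge=9.2, Loop=9.1
Best best-case = 9.2 → Bridge.
Column bests: State 1=3.9, State 2=9.2, State 3=6.6, State 4=3.9.
Tunnel regrets: 2.2, 8.7, 1.4, 1.9 → max 8.7
Inland regrets: 0.0, 6.4, 2.5, 0.7 → max 6.4
Bridge regrets: 2.3, 0.0, 0.0, 3.9 → max 3.9
Loop regrets: 1.2, 0.1, 5.3, 0.0 → max 5.3
Smallest max regret = 3.9 → Bridge.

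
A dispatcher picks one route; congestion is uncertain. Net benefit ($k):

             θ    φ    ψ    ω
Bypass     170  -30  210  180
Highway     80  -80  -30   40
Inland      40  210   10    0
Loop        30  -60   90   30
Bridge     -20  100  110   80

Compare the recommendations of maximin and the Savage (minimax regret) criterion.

Row minima: Bypass=-30, Highway=-80, Inland=0, Loop=-60, Bridge=-20
Best worst-case = 0 → Inland.
Column bests: θ=170, φ=210, ψ=210, ω=180.
Bypass regrets: 0, 240, 0, 0 → max 240
Highway regrets: 90, 290, 240, 140 → max 290
Inland regrets: 130, 0, 200, 180 → max 200
Loop regrets: 140, 270, 120, 150 → max 270
Bridge regrets: 190, 110, 100, 100 → max 190
Smallest max regret = 190 → Bridge.

maximin → Inland; minimax regret → Bridge (disagree)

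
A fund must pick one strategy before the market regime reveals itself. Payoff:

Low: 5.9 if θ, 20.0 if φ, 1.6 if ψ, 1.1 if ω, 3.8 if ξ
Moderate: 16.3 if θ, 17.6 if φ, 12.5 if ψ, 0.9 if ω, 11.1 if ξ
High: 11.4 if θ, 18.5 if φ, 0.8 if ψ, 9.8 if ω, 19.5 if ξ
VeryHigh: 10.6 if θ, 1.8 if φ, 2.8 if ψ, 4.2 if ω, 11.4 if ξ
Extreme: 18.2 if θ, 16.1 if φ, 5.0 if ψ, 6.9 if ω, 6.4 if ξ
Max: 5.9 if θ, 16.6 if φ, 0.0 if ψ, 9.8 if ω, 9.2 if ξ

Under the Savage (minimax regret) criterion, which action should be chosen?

Column bests: θ=18.2, φ=20.0, ψ=12.5, ω=9.8, ξ=19.5.
Low regrets: 12.3, 0.0, 10.9, 8.7, 15.7 → max 15.7
Moderate regrets: 1.9, 2.4, 0.0, 8.9, 8.4 → max 8.9
High regrets: 6.8, 1.5, 11.7, 0.0, 0.0 → max 11.7
VeryHigh regrets: 7.6, 18.2, 9.7, 5.6, 8.1 → max 18.2
Extreme regrets: 0.0, 3.9, 7.5, 2.9, 13.1 → max 13.1
Max regrets: 12.3, 3.4, 12.5, 0.0, 10.3 → max 12.5
Smallest max regret = 8.9 → Moderate.

Moderate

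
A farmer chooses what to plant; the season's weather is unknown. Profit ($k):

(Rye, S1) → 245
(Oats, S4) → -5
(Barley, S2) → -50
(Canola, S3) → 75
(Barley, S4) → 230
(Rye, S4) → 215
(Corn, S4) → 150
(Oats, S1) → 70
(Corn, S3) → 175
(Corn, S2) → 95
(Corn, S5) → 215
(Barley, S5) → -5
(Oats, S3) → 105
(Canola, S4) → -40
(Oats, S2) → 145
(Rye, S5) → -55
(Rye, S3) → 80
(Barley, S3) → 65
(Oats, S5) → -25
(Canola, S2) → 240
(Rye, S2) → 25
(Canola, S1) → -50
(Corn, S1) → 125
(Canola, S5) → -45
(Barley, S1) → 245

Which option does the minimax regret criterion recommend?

Column bests: S1=245, S2=240, S3=175, S4=230, S5=215.
Corn regrets: 120, 145, 0, 80, 0 → max 145
Oats regrets: 175, 95, 70, 235, 240 → max 240
Rye regrets: 0, 215, 95, 15, 270 → max 270
Canola regrets: 295, 0, 100, 270, 260 → max 295
Barley regrets: 0, 290, 110, 0, 220 → max 290
Smallest max regret = 145 → Corn.

Corn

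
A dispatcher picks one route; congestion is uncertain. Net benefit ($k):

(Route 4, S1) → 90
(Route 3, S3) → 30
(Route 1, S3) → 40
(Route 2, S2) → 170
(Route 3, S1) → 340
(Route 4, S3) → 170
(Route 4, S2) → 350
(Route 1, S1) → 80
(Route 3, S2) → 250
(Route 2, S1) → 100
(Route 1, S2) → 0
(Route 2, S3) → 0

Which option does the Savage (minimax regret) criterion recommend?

Route 3

Column bests: S1=340, S2=350, S3=170.
Route 1 regrets: 260, 350, 130 → max 350
Route 2 regrets: 240, 180, 170 → max 240
Route 3 regrets: 0, 100, 140 → max 140
Route 4 regrets: 250, 0, 0 → max 250
Smallest max regret = 140 → Route 3.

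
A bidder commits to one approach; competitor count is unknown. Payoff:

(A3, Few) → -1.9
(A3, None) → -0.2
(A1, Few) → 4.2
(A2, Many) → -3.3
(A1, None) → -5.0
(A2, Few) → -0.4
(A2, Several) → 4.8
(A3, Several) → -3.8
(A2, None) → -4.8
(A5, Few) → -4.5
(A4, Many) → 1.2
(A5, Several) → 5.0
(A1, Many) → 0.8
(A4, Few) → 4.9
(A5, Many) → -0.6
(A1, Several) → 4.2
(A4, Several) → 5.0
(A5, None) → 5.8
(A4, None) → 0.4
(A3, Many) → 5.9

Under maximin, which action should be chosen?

Row minima: A1=-5.0, A2=-4.8, A3=-3.8, A4=0.4, A5=-4.5
Best worst-case = 0.4 → A4.

A4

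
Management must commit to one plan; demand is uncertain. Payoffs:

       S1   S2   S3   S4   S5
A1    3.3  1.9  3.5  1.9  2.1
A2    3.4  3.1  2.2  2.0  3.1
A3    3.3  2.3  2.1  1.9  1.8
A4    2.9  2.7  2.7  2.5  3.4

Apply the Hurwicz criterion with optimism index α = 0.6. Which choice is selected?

A4

A1: 0.6·3.5 + 0.4·1.9 = 2.86
A2: 0.6·3.4 + 0.4·2.0 = 2.84
A3: 0.6·3.3 + 0.4·1.8 = 2.7
A4: 0.6·3.4 + 0.4·2.5 = 3.04
Highest Hurwicz score = 3.04 → A4.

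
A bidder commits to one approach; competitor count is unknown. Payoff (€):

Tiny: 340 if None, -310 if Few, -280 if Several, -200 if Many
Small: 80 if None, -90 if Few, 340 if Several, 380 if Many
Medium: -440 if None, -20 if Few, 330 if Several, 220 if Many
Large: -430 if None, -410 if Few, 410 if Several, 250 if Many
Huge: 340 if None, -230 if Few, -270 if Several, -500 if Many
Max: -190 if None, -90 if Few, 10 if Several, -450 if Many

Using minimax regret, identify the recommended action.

Small

Column bests: None=340, Few=-20, Several=410, Many=380.
Tiny regrets: 0, 290, 690, 580 → max 690
Small regrets: 260, 70, 70, 0 → max 260
Medium regrets: 780, 0, 80, 160 → max 780
Large regrets: 770, 390, 0, 130 → max 770
Huge regrets: 0, 210, 680, 880 → max 880
Max regrets: 530, 70, 400, 830 → max 830
Smallest max regret = 260 → Small.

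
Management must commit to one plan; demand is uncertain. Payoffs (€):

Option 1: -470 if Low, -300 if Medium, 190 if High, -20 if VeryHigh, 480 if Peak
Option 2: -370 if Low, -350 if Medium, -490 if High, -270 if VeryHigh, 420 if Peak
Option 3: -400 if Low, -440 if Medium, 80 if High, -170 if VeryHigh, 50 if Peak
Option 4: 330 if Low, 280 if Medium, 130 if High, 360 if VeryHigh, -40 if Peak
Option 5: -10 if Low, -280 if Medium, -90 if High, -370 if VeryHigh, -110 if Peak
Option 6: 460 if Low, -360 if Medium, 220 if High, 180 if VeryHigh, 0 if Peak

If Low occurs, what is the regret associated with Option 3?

860

Best payoff under Low is 460.
Regret = 460 − (-400) = 860.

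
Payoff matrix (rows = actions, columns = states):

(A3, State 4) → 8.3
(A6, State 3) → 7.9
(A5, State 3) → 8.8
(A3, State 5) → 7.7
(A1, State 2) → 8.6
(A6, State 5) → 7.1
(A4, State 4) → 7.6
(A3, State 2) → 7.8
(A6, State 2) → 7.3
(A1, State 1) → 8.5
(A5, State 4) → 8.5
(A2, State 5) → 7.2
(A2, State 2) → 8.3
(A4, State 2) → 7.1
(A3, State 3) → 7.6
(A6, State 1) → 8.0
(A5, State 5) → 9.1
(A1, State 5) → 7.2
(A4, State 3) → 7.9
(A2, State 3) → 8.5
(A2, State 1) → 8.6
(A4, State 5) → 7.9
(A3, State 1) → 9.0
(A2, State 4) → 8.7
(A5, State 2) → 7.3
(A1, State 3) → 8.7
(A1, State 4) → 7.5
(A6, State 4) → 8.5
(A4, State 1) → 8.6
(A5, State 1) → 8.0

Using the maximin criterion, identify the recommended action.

A3

Row minima: A1=7.2, A2=7.2, A3=7.6, A4=7.1, A5=7.3, A6=7.1
Best worst-case = 7.6 → A3.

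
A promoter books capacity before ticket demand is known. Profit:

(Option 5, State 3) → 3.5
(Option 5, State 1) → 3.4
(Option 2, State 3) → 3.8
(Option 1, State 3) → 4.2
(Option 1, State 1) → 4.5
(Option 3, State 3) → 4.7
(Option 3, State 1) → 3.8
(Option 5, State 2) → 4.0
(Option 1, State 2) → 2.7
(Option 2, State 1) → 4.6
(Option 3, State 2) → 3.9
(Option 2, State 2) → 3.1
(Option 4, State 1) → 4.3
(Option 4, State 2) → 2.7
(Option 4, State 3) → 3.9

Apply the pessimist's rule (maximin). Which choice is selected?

Option 3

Row minima: Option 1=2.7, Option 2=3.1, Option 3=3.8, Option 4=2.7, Option 5=3.4
Best worst-case = 3.8 → Option 3.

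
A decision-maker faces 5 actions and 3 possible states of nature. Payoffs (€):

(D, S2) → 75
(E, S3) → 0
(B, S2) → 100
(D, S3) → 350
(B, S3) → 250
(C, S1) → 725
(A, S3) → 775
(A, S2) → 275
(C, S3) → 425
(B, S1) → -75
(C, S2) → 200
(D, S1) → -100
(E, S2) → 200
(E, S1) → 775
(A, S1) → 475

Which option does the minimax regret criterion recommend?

A

Column bests: S1=775, S2=275, S3=775.
A regrets: 300, 0, 0 → max 300
B regrets: 850, 175, 525 → max 850
C regrets: 50, 75, 350 → max 350
D regrets: 875, 200, 425 → max 875
E regrets: 0, 75, 775 → max 775
Smallest max regret = 300 → A.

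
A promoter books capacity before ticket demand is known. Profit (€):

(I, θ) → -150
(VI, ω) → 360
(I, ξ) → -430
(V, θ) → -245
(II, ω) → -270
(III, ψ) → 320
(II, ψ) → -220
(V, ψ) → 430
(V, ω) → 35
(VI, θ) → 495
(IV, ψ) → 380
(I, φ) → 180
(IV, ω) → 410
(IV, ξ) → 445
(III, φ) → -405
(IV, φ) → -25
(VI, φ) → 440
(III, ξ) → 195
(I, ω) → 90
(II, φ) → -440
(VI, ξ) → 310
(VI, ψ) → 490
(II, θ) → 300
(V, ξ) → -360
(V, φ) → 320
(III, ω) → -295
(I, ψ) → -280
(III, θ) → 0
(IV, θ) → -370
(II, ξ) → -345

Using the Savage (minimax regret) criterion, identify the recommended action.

Column bests: θ=495, φ=440, ψ=490, ω=410, ξ=445.
I regrets: 645, 260, 770, 320, 875 → max 875
II regrets: 195, 880, 710, 680, 790 → max 880
III regrets: 495, 845, 170, 705, 250 → max 845
IV regrets: 865, 465, 110, 0, 0 → max 865
V regrets: 740, 120, 60, 375, 805 → max 805
VI regrets: 0, 0, 0, 50, 135 → max 135
Smallest max regret = 135 → VI.

VI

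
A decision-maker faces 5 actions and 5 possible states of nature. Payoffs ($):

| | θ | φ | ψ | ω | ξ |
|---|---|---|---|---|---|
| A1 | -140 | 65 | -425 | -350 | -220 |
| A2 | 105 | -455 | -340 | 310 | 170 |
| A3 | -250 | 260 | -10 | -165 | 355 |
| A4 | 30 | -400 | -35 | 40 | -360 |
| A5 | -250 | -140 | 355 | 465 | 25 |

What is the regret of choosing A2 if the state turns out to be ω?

Best payoff under ω is 465.
Regret = 465 − 310 = 155.

155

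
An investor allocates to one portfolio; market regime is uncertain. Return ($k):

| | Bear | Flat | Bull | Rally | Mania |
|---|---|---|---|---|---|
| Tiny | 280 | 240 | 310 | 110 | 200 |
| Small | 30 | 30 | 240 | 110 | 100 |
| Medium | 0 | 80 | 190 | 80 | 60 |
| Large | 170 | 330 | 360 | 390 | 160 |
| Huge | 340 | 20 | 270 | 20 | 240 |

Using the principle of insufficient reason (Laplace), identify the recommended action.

Row averages: Tiny=228, Small=102, Medium=82, Large=282, Huge=178
Highest average = 282 → Large.

Large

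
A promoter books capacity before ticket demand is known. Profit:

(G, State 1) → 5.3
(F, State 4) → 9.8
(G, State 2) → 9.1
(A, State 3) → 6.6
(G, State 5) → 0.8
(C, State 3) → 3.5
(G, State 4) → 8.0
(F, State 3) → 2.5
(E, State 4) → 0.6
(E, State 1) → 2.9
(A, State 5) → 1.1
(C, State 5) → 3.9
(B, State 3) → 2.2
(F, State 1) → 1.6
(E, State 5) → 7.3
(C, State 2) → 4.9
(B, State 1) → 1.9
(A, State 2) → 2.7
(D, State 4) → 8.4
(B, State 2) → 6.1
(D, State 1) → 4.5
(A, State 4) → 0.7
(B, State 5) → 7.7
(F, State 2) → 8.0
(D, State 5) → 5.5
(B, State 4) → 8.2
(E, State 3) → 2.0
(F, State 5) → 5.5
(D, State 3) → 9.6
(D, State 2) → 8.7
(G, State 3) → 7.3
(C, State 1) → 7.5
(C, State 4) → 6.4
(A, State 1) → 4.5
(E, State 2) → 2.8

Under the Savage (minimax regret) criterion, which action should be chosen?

D

Column bests: State 1=7.5, State 2=9.1, State 3=9.6, State 4=9.8, State 5=7.7.
A regrets: 3.0, 6.4, 3.0, 9.1, 6.6 → max 9.1
B regrets: 5.6, 3.0, 7.4, 1.6, 0.0 → max 7.4
C regrets: 0.0, 4.2, 6.1, 3.4, 3.8 → max 6.1
D regrets: 3.0, 0.4, 0.0, 1.4, 2.2 → max 3.0
E regrets: 4.6, 6.3, 7.6, 9.2, 0.4 → max 9.2
F regrets: 5.9, 1.1, 7.1, 0.0, 2.2 → max 7.1
G regrets: 2.2, 0.0, 2.3, 1.8, 6.9 → max 6.9
Smallest max regret = 3.0 → D.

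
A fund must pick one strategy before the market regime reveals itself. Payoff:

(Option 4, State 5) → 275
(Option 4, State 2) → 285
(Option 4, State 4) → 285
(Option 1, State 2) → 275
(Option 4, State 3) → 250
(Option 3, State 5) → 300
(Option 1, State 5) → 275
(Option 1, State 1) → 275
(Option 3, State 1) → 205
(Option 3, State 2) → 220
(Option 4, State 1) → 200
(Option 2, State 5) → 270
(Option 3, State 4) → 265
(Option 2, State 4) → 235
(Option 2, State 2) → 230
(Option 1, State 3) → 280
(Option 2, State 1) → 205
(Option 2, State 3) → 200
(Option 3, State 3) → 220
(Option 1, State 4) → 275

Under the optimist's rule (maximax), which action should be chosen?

Option 3

Row maxima: Option 1=280, Option 2=270, Option 3=300, Option 4=285
Best best-case = 300 → Option 3.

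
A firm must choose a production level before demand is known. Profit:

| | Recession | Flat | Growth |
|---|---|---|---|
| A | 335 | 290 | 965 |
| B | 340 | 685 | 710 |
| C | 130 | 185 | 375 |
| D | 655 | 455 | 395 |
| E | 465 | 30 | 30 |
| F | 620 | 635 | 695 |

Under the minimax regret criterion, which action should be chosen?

Column bests: Recession=655, Flat=685, Growth=965.
A regrets: 320, 395, 0 → max 395
B regrets: 315, 0, 255 → max 315
C regrets: 525, 500, 590 → max 590
D regrets: 0, 230, 570 → max 570
E regrets: 190, 655, 935 → max 935
F regrets: 35, 50, 270 → max 270
Smallest max regret = 270 → F.

F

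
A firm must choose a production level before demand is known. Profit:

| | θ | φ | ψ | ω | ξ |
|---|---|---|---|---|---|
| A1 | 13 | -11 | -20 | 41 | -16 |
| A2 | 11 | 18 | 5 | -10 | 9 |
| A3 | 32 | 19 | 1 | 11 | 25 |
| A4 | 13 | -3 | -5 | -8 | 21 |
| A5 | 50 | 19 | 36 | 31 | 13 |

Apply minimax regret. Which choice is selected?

Column bests: θ=50, φ=19, ψ=36, ω=41, ξ=25.
A1 regrets: 37, 30, 56, 0, 41 → max 56
A2 regrets: 39, 1, 31, 51, 16 → max 51
A3 regrets: 18, 0, 35, 30, 0 → max 35
A4 regrets: 37, 22, 41, 49, 4 → max 49
A5 regrets: 0, 0, 0, 10, 12 → max 12
Smallest max regret = 12 → A5.

A5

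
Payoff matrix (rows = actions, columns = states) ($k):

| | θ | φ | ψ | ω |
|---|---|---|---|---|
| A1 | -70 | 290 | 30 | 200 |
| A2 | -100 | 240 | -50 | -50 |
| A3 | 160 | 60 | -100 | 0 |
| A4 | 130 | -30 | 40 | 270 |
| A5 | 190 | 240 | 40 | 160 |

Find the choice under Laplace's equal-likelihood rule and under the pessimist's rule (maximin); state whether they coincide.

laplace → A5; maximin → A5 (agree)

Row averages: A1=112.5, A2=10, A3=30, A4=102.5, A5=157.5
Highest average = 157.5 → A5.
Row minima: A1=-70, A2=-100, A3=-100, A4=-30, A5=40
Best worst-case = 40 → A5.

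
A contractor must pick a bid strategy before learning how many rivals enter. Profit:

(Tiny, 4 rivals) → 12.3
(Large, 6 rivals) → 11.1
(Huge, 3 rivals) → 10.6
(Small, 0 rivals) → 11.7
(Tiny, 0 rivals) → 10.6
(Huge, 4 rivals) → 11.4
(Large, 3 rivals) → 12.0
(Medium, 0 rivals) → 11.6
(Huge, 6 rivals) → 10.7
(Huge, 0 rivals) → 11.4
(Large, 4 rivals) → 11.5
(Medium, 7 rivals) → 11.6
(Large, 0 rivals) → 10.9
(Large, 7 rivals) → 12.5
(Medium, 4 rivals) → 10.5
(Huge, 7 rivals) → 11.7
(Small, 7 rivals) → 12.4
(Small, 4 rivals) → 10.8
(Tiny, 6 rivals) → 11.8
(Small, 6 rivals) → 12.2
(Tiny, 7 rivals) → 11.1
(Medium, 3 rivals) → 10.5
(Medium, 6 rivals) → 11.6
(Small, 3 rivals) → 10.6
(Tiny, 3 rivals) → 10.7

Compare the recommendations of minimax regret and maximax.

minimax regret → Large; maximax → Large (agree)

Column bests: 0 rivals=11.7, 3 rivals=12.0, 4 rivals=12.3, 6 rivals=12.2, 7 rivals=12.5.
Tiny regrets: 1.1, 1.3, 0.0, 0.4, 1.4 → max 1.4
Small regrets: 0.0, 1.4, 1.5, 0.0, 0.1 → max 1.5
Medium regrets: 0.1, 1.5, 1.8, 0.6, 0.9 → max 1.8
Large regrets: 0.8, 0.0, 0.8, 1.1, 0.0 → max 1.1
Huge regrets: 0.3, 1.4, 0.9, 1.5, 0.8 → max 1.5
Smallest max regret = 1.1 → Large.
Row maxima: Tiny=12.3, Small=12.4, Medium=11.6, Large=12.5, Huge=11.7
Best best-case = 12.5 → Large.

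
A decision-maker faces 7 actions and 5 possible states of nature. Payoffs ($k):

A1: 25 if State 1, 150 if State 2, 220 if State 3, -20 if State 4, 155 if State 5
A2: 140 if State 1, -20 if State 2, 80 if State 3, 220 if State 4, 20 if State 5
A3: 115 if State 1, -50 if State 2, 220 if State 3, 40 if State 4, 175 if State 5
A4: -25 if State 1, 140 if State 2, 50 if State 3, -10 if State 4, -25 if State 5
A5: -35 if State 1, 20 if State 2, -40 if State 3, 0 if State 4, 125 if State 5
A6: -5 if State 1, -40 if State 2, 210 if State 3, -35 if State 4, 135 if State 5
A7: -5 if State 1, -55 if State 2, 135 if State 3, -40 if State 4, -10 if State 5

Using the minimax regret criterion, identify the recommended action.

A2

Column bests: State 1=140, State 2=150, State 3=220, State 4=220, State 5=175.
A1 regrets: 115, 0, 0, 240, 20 → max 240
A2 regrets: 0, 170, 140, 0, 155 → max 170
A3 regrets: 25, 200, 0, 180, 0 → max 200
A4 regrets: 165, 10, 170, 230, 200 → max 230
A5 regrets: 175, 130, 260, 220, 50 → max 260
A6 regrets: 145, 190, 10, 255, 40 → max 255
A7 regrets: 145, 205, 85, 260, 185 → max 260
Smallest max regret = 170 → A2.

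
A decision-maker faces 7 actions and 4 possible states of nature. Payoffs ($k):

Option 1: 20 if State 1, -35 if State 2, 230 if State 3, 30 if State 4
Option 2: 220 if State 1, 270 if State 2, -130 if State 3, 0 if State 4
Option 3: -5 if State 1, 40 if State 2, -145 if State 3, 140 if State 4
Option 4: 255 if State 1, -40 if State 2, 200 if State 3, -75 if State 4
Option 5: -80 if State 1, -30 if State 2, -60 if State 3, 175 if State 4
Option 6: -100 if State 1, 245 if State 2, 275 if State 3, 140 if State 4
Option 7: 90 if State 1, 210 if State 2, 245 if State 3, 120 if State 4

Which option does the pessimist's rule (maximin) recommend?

Row minima: Option 1=-35, Option 2=-130, Option 3=-145, Option 4=-75, Option 5=-80, Option 6=-100, Option 7=90
Best worst-case = 90 → Option 7.

Option 7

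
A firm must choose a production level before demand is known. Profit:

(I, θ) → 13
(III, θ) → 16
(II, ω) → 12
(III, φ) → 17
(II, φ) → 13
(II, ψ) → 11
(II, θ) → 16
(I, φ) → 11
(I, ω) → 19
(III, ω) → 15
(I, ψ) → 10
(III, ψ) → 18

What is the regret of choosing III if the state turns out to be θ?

Best payoff under θ is 16.
Regret = 16 − 16 = 0.

0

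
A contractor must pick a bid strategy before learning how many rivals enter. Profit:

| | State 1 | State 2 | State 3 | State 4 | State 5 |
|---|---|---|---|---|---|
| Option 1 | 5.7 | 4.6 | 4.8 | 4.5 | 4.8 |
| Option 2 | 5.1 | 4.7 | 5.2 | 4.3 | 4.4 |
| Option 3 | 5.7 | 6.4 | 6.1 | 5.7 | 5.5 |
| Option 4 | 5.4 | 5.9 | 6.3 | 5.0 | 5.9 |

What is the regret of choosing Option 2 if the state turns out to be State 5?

Best payoff under State 5 is 5.9.
Regret = 5.9 − 4.4 = 1.5.

1.5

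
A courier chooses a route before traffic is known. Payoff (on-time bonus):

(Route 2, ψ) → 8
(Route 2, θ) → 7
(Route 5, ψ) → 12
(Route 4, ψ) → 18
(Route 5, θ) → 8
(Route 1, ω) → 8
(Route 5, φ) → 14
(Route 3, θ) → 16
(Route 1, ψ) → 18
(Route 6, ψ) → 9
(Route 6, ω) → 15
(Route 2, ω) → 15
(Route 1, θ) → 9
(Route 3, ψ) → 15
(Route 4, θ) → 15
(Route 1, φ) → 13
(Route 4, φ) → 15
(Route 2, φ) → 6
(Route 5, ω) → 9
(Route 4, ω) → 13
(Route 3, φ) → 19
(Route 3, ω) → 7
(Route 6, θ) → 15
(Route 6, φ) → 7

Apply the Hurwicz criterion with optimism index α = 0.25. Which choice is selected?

Route 1: 0.25·18 + 0.75·8 = 10.5
Route 2: 0.25·15 + 0.75·6 = 8.25
Route 3: 0.25·19 + 0.75·7 = 10
Route 4: 0.25·18 + 0.75·13 = 14.25
Route 5: 0.25·14 + 0.75·8 = 9.5
Route 6: 0.25·15 + 0.75·7 = 9
Highest Hurwicz score = 14.25 → Route 4.

Route 4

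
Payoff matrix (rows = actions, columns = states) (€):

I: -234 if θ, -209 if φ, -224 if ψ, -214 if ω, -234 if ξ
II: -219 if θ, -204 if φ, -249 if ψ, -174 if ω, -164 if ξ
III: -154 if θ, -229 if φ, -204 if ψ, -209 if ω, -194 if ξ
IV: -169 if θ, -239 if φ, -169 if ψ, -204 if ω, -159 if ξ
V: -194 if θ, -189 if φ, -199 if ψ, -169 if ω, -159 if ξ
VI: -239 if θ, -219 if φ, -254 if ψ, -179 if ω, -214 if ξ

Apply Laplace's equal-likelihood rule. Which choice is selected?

V

Row averages: I=-223, II=-202, III=-198, IV=-188, V=-182, VI=-221
Highest average = -182 → V.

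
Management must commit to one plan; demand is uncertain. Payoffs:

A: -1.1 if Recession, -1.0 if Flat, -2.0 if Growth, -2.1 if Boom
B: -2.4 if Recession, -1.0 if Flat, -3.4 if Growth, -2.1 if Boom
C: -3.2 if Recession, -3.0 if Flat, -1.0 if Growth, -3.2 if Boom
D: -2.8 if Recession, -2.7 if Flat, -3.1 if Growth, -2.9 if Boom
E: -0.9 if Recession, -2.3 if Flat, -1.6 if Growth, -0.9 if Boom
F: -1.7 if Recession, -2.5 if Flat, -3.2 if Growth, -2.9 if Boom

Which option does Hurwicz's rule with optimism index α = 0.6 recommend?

A

A: 0.6·(-1.0) + 0.4·(-2.1) = -1.44
B: 0.6·(-1.0) + 0.4·(-3.4) = -1.96
C: 0.6·(-1.0) + 0.4·(-3.2) = -1.88
D: 0.6·(-2.7) + 0.4·(-3.1) = -2.86
E: 0.6·(-0.9) + 0.4·(-2.3) = -1.46
F: 0.6·(-1.7) + 0.4·(-3.2) = -2.3
Highest Hurwicz score = -1.44 → A.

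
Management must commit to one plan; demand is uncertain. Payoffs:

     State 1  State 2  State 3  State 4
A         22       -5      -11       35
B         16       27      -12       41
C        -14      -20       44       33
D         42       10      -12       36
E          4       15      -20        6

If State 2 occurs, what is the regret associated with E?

12

Best payoff under State 2 is 27.
Regret = 27 − 15 = 12.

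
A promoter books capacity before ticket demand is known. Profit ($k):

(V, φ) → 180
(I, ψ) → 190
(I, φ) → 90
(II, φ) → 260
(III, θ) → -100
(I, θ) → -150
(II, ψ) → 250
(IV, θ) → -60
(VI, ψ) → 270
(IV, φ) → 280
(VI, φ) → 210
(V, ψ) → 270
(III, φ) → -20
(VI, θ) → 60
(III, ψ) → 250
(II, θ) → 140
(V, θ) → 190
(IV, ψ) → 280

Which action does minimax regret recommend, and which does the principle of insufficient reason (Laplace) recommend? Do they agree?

Column bests: θ=190, φ=280, ψ=280.
I regrets: 340, 190, 90 → max 340
II regrets: 50, 20, 30 → max 50
III regrets: 290, 300, 30 → max 300
IV regrets: 250, 0, 0 → max 250
V regrets: 0, 100, 10 → max 100
VI regrets: 130, 70, 10 → max 130
Smallest max regret = 50 → II.
Row averages: I=130/3, II=650/3, III=130/3, IV=500/3, V=640/3, VI=180
Highest average = 650/3 → II.

minimax regret → II; laplace → II (agree)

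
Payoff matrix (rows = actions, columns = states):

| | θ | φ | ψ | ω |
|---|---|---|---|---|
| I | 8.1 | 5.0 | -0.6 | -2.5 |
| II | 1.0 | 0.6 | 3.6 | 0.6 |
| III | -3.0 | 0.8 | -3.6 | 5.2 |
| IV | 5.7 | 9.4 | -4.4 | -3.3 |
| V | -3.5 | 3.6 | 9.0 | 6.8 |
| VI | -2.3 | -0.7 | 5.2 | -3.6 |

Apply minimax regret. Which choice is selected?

Column bests: θ=8.1, φ=9.4, ψ=9.0, ω=6.8.
I regrets: 0.0, 4.4, 9.6, 9.3 → max 9.6
II regrets: 7.1, 8.8, 5.4, 6.2 → max 8.8
III regrets: 11.1, 8.6, 12.6, 1.6 → max 12.6
IV regrets: 2.4, 0.0, 13.4, 10.1 → max 13.4
V regrets: 11.6, 5.8, 0.0, 0.0 → max 11.6
VI regrets: 10.4, 10.1, 3.8, 10.4 → max 10.4
Smallest max regret = 8.8 → II.

II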